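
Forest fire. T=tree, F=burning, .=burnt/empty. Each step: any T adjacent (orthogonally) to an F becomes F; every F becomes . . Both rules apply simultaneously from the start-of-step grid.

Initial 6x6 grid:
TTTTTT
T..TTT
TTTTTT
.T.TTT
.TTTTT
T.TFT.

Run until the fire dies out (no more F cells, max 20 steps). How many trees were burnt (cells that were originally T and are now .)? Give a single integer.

Step 1: +3 fires, +1 burnt (F count now 3)
Step 2: +3 fires, +3 burnt (F count now 3)
Step 3: +4 fires, +3 burnt (F count now 4)
Step 4: +5 fires, +4 burnt (F count now 5)
Step 5: +4 fires, +5 burnt (F count now 4)
Step 6: +4 fires, +4 burnt (F count now 4)
Step 7: +3 fires, +4 burnt (F count now 3)
Step 8: +1 fires, +3 burnt (F count now 1)
Step 9: +0 fires, +1 burnt (F count now 0)
Fire out after step 9
Initially T: 28, now '.': 35
Total burnt (originally-T cells now '.'): 27

Answer: 27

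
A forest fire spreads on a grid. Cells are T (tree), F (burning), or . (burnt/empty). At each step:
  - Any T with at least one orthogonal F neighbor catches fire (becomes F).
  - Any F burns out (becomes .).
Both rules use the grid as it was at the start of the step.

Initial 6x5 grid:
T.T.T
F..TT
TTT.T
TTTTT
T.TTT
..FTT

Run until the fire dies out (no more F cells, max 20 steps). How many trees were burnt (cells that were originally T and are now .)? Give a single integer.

Step 1: +4 fires, +2 burnt (F count now 4)
Step 2: +5 fires, +4 burnt (F count now 5)
Step 3: +5 fires, +5 burnt (F count now 5)
Step 4: +1 fires, +5 burnt (F count now 1)
Step 5: +1 fires, +1 burnt (F count now 1)
Step 6: +1 fires, +1 burnt (F count now 1)
Step 7: +2 fires, +1 burnt (F count now 2)
Step 8: +0 fires, +2 burnt (F count now 0)
Fire out after step 8
Initially T: 20, now '.': 29
Total burnt (originally-T cells now '.'): 19

Answer: 19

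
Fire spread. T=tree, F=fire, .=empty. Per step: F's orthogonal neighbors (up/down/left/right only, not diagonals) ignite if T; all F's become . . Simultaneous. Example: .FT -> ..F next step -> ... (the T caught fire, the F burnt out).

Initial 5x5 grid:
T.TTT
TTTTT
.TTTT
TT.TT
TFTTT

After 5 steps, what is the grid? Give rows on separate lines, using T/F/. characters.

Step 1: 3 trees catch fire, 1 burn out
  T.TTT
  TTTTT
  .TTTT
  TF.TT
  F.FTT
Step 2: 3 trees catch fire, 3 burn out
  T.TTT
  TTTTT
  .FTTT
  F..TT
  ...FT
Step 3: 4 trees catch fire, 3 burn out
  T.TTT
  TFTTT
  ..FTT
  ...FT
  ....F
Step 4: 4 trees catch fire, 4 burn out
  T.TTT
  F.FTT
  ...FT
  ....F
  .....
Step 5: 4 trees catch fire, 4 burn out
  F.FTT
  ...FT
  ....F
  .....
  .....

F.FTT
...FT
....F
.....
.....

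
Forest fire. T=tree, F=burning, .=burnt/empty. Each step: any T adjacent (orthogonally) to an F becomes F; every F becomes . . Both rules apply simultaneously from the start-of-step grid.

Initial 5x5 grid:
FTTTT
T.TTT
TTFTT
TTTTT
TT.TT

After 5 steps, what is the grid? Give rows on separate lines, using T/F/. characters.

Step 1: 6 trees catch fire, 2 burn out
  .FTTT
  F.FTT
  TF.FT
  TTFTT
  TT.TT
Step 2: 6 trees catch fire, 6 burn out
  ..FTT
  ...FT
  F...F
  TF.FT
  TT.TT
Step 3: 6 trees catch fire, 6 burn out
  ...FT
  ....F
  .....
  F...F
  TF.FT
Step 4: 3 trees catch fire, 6 burn out
  ....F
  .....
  .....
  .....
  F...F
Step 5: 0 trees catch fire, 3 burn out
  .....
  .....
  .....
  .....
  .....

.....
.....
.....
.....
.....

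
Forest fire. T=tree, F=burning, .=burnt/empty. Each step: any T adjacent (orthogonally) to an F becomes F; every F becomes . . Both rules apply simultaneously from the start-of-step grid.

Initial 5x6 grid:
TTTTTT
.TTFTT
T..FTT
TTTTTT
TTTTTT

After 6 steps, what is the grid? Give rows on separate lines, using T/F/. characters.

Step 1: 5 trees catch fire, 2 burn out
  TTTFTT
  .TF.FT
  T...FT
  TTTFTT
  TTTTTT
Step 2: 8 trees catch fire, 5 burn out
  TTF.FT
  .F...F
  T....F
  TTF.FT
  TTTFTT
Step 3: 6 trees catch fire, 8 burn out
  TF...F
  ......
  T.....
  TF...F
  TTF.FT
Step 4: 4 trees catch fire, 6 burn out
  F.....
  ......
  T.....
  F.....
  TF...F
Step 5: 2 trees catch fire, 4 burn out
  ......
  ......
  F.....
  ......
  F.....
Step 6: 0 trees catch fire, 2 burn out
  ......
  ......
  ......
  ......
  ......

......
......
......
......
......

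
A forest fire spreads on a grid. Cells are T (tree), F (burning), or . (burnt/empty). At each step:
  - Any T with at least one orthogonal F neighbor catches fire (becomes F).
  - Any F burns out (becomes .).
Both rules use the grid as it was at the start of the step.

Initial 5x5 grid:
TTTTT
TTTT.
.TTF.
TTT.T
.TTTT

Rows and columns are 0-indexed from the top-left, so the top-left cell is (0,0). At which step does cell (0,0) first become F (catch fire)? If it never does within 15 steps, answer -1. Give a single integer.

Step 1: cell (0,0)='T' (+2 fires, +1 burnt)
Step 2: cell (0,0)='T' (+4 fires, +2 burnt)
Step 3: cell (0,0)='T' (+5 fires, +4 burnt)
Step 4: cell (0,0)='T' (+5 fires, +5 burnt)
Step 5: cell (0,0)='F' (+2 fires, +5 burnt)
  -> target ignites at step 5
Step 6: cell (0,0)='.' (+1 fires, +2 burnt)
Step 7: cell (0,0)='.' (+0 fires, +1 burnt)
  fire out at step 7

5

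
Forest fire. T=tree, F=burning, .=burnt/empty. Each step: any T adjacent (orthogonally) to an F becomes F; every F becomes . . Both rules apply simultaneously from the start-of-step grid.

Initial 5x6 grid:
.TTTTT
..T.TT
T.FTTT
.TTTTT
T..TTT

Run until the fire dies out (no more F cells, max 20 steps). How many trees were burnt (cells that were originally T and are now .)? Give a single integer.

Step 1: +3 fires, +1 burnt (F count now 3)
Step 2: +4 fires, +3 burnt (F count now 4)
Step 3: +6 fires, +4 burnt (F count now 6)
Step 4: +4 fires, +6 burnt (F count now 4)
Step 5: +2 fires, +4 burnt (F count now 2)
Step 6: +0 fires, +2 burnt (F count now 0)
Fire out after step 6
Initially T: 21, now '.': 28
Total burnt (originally-T cells now '.'): 19

Answer: 19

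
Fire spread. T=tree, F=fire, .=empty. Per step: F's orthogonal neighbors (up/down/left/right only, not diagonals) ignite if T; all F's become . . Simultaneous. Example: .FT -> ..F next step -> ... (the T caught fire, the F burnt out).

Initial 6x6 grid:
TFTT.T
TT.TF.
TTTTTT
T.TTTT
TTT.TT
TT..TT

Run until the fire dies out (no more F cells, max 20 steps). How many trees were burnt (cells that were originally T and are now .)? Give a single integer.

Step 1: +5 fires, +2 burnt (F count now 5)
Step 2: +6 fires, +5 burnt (F count now 6)
Step 3: +5 fires, +6 burnt (F count now 5)
Step 4: +4 fires, +5 burnt (F count now 4)
Step 5: +3 fires, +4 burnt (F count now 3)
Step 6: +2 fires, +3 burnt (F count now 2)
Step 7: +1 fires, +2 burnt (F count now 1)
Step 8: +0 fires, +1 burnt (F count now 0)
Fire out after step 8
Initially T: 27, now '.': 35
Total burnt (originally-T cells now '.'): 26

Answer: 26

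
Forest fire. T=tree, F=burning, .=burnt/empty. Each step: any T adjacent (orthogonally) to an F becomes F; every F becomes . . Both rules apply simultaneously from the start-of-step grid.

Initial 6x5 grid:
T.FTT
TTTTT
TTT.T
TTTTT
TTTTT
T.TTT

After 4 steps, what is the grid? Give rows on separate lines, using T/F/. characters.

Step 1: 2 trees catch fire, 1 burn out
  T..FT
  TTFTT
  TTT.T
  TTTTT
  TTTTT
  T.TTT
Step 2: 4 trees catch fire, 2 burn out
  T...F
  TF.FT
  TTF.T
  TTTTT
  TTTTT
  T.TTT
Step 3: 4 trees catch fire, 4 burn out
  T....
  F...F
  TF..T
  TTFTT
  TTTTT
  T.TTT
Step 4: 6 trees catch fire, 4 burn out
  F....
  .....
  F...F
  TF.FT
  TTFTT
  T.TTT

F....
.....
F...F
TF.FT
TTFTT
T.TTT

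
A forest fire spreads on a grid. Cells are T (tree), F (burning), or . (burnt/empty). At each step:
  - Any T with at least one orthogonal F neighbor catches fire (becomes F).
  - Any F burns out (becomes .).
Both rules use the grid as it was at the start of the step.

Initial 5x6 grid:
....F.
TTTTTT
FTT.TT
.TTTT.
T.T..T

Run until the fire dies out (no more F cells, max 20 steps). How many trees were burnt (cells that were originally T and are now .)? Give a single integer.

Answer: 15

Derivation:
Step 1: +3 fires, +2 burnt (F count now 3)
Step 2: +6 fires, +3 burnt (F count now 6)
Step 3: +4 fires, +6 burnt (F count now 4)
Step 4: +2 fires, +4 burnt (F count now 2)
Step 5: +0 fires, +2 burnt (F count now 0)
Fire out after step 5
Initially T: 17, now '.': 28
Total burnt (originally-T cells now '.'): 15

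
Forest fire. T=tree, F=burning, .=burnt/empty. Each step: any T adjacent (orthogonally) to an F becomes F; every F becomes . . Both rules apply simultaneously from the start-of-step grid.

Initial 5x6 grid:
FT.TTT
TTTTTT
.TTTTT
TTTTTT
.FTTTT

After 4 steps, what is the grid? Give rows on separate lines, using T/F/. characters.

Step 1: 4 trees catch fire, 2 burn out
  .F.TTT
  FTTTTT
  .TTTTT
  TFTTTT
  ..FTTT
Step 2: 5 trees catch fire, 4 burn out
  ...TTT
  .FTTTT
  .FTTTT
  F.FTTT
  ...FTT
Step 3: 4 trees catch fire, 5 burn out
  ...TTT
  ..FTTT
  ..FTTT
  ...FTT
  ....FT
Step 4: 4 trees catch fire, 4 burn out
  ...TTT
  ...FTT
  ...FTT
  ....FT
  .....F

...TTT
...FTT
...FTT
....FT
.....F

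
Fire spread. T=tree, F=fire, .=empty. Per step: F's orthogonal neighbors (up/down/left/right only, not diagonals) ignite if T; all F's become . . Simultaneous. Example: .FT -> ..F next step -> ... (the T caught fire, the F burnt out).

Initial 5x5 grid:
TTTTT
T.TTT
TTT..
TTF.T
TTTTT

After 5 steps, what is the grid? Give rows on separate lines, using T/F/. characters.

Step 1: 3 trees catch fire, 1 burn out
  TTTTT
  T.TTT
  TTF..
  TF..T
  TTFTT
Step 2: 5 trees catch fire, 3 burn out
  TTTTT
  T.FTT
  TF...
  F...T
  TF.FT
Step 3: 5 trees catch fire, 5 burn out
  TTFTT
  T..FT
  F....
  ....T
  F...F
Step 4: 5 trees catch fire, 5 burn out
  TF.FT
  F...F
  .....
  ....F
  .....
Step 5: 2 trees catch fire, 5 burn out
  F...F
  .....
  .....
  .....
  .....

F...F
.....
.....
.....
.....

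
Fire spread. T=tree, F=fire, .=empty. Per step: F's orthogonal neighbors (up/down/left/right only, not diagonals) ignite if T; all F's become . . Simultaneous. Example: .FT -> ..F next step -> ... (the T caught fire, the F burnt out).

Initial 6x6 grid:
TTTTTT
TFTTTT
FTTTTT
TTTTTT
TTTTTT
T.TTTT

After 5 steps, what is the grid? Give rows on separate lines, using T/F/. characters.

Step 1: 5 trees catch fire, 2 burn out
  TFTTTT
  F.FTTT
  .FTTTT
  FTTTTT
  TTTTTT
  T.TTTT
Step 2: 6 trees catch fire, 5 burn out
  F.FTTT
  ...FTT
  ..FTTT
  .FTTTT
  FTTTTT
  T.TTTT
Step 3: 6 trees catch fire, 6 burn out
  ...FTT
  ....FT
  ...FTT
  ..FTTT
  .FTTTT
  F.TTTT
Step 4: 5 trees catch fire, 6 burn out
  ....FT
  .....F
  ....FT
  ...FTT
  ..FTTT
  ..TTTT
Step 5: 5 trees catch fire, 5 burn out
  .....F
  ......
  .....F
  ....FT
  ...FTT
  ..FTTT

.....F
......
.....F
....FT
...FTT
..FTTT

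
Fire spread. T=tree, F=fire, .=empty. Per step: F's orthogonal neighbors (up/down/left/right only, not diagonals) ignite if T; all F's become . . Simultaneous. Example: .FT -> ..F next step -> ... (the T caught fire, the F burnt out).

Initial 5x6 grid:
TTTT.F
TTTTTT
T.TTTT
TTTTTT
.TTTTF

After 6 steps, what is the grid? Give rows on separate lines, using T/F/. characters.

Step 1: 3 trees catch fire, 2 burn out
  TTTT..
  TTTTTF
  T.TTTT
  TTTTTF
  .TTTF.
Step 2: 4 trees catch fire, 3 burn out
  TTTT..
  TTTTF.
  T.TTTF
  TTTTF.
  .TTF..
Step 3: 4 trees catch fire, 4 burn out
  TTTT..
  TTTF..
  T.TTF.
  TTTF..
  .TF...
Step 4: 5 trees catch fire, 4 burn out
  TTTF..
  TTF...
  T.TF..
  TTF...
  .F....
Step 5: 4 trees catch fire, 5 burn out
  TTF...
  TF....
  T.F...
  TF....
  ......
Step 6: 3 trees catch fire, 4 burn out
  TF....
  F.....
  T.....
  F.....
  ......

TF....
F.....
T.....
F.....
......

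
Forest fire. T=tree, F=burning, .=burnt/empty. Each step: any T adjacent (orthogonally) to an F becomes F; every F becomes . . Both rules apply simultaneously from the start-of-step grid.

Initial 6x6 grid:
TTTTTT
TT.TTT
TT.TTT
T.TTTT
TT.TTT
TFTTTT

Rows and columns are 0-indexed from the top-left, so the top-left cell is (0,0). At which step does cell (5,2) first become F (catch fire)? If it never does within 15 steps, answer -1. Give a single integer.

Step 1: cell (5,2)='F' (+3 fires, +1 burnt)
  -> target ignites at step 1
Step 2: cell (5,2)='.' (+2 fires, +3 burnt)
Step 3: cell (5,2)='.' (+3 fires, +2 burnt)
Step 4: cell (5,2)='.' (+4 fires, +3 burnt)
Step 5: cell (5,2)='.' (+6 fires, +4 burnt)
Step 6: cell (5,2)='.' (+5 fires, +6 burnt)
Step 7: cell (5,2)='.' (+4 fires, +5 burnt)
Step 8: cell (5,2)='.' (+3 fires, +4 burnt)
Step 9: cell (5,2)='.' (+1 fires, +3 burnt)
Step 10: cell (5,2)='.' (+0 fires, +1 burnt)
  fire out at step 10

1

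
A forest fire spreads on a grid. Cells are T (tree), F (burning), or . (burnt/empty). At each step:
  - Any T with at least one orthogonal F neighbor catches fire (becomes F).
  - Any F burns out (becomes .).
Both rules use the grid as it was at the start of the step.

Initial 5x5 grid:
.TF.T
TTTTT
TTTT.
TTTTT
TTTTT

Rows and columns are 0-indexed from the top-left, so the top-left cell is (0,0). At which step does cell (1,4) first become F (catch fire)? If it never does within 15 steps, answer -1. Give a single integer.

Step 1: cell (1,4)='T' (+2 fires, +1 burnt)
Step 2: cell (1,4)='T' (+3 fires, +2 burnt)
Step 3: cell (1,4)='F' (+5 fires, +3 burnt)
  -> target ignites at step 3
Step 4: cell (1,4)='.' (+5 fires, +5 burnt)
Step 5: cell (1,4)='.' (+4 fires, +5 burnt)
Step 6: cell (1,4)='.' (+2 fires, +4 burnt)
Step 7: cell (1,4)='.' (+0 fires, +2 burnt)
  fire out at step 7

3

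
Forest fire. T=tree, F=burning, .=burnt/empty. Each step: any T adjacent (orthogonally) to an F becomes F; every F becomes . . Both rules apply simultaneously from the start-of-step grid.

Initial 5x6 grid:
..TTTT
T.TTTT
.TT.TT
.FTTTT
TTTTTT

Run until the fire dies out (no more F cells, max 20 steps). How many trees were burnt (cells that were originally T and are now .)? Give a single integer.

Answer: 22

Derivation:
Step 1: +3 fires, +1 burnt (F count now 3)
Step 2: +4 fires, +3 burnt (F count now 4)
Step 3: +3 fires, +4 burnt (F count now 3)
Step 4: +5 fires, +3 burnt (F count now 5)
Step 5: +4 fires, +5 burnt (F count now 4)
Step 6: +2 fires, +4 burnt (F count now 2)
Step 7: +1 fires, +2 burnt (F count now 1)
Step 8: +0 fires, +1 burnt (F count now 0)
Fire out after step 8
Initially T: 23, now '.': 29
Total burnt (originally-T cells now '.'): 22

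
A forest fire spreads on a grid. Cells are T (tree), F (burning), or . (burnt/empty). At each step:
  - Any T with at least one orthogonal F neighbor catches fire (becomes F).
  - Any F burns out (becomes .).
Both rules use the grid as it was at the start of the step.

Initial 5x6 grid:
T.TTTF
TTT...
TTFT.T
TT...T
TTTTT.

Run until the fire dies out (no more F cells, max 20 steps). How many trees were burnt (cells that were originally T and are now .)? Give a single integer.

Step 1: +4 fires, +2 burnt (F count now 4)
Step 2: +5 fires, +4 burnt (F count now 5)
Step 3: +3 fires, +5 burnt (F count now 3)
Step 4: +3 fires, +3 burnt (F count now 3)
Step 5: +1 fires, +3 burnt (F count now 1)
Step 6: +1 fires, +1 burnt (F count now 1)
Step 7: +0 fires, +1 burnt (F count now 0)
Fire out after step 7
Initially T: 19, now '.': 28
Total burnt (originally-T cells now '.'): 17

Answer: 17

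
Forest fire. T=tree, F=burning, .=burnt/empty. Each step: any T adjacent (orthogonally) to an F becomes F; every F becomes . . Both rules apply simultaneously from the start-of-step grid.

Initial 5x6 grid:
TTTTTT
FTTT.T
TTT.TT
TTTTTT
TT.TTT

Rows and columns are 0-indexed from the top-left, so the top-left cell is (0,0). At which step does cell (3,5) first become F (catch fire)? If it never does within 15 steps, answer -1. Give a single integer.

Step 1: cell (3,5)='T' (+3 fires, +1 burnt)
Step 2: cell (3,5)='T' (+4 fires, +3 burnt)
Step 3: cell (3,5)='T' (+5 fires, +4 burnt)
Step 4: cell (3,5)='T' (+3 fires, +5 burnt)
Step 5: cell (3,5)='T' (+2 fires, +3 burnt)
Step 6: cell (3,5)='T' (+3 fires, +2 burnt)
Step 7: cell (3,5)='F' (+4 fires, +3 burnt)
  -> target ignites at step 7
Step 8: cell (3,5)='.' (+2 fires, +4 burnt)
Step 9: cell (3,5)='.' (+0 fires, +2 burnt)
  fire out at step 9

7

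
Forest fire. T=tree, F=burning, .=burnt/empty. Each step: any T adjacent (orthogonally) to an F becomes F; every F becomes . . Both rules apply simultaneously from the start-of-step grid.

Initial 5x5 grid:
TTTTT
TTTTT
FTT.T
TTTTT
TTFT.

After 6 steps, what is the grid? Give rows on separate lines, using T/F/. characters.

Step 1: 6 trees catch fire, 2 burn out
  TTTTT
  FTTTT
  .FT.T
  FTFTT
  TF.F.
Step 2: 6 trees catch fire, 6 burn out
  FTTTT
  .FTTT
  ..F.T
  .F.FT
  F....
Step 3: 3 trees catch fire, 6 burn out
  .FTTT
  ..FTT
  ....T
  ....F
  .....
Step 4: 3 trees catch fire, 3 burn out
  ..FTT
  ...FT
  ....F
  .....
  .....
Step 5: 2 trees catch fire, 3 burn out
  ...FT
  ....F
  .....
  .....
  .....
Step 6: 1 trees catch fire, 2 burn out
  ....F
  .....
  .....
  .....
  .....

....F
.....
.....
.....
.....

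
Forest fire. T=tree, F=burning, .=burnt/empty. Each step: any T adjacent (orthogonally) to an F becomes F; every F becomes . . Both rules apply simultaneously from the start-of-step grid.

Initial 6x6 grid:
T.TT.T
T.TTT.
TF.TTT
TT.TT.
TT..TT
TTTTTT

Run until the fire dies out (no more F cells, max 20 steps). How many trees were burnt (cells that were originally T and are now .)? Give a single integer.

Step 1: +2 fires, +1 burnt (F count now 2)
Step 2: +3 fires, +2 burnt (F count now 3)
Step 3: +3 fires, +3 burnt (F count now 3)
Step 4: +2 fires, +3 burnt (F count now 2)
Step 5: +1 fires, +2 burnt (F count now 1)
Step 6: +1 fires, +1 burnt (F count now 1)
Step 7: +2 fires, +1 burnt (F count now 2)
Step 8: +2 fires, +2 burnt (F count now 2)
Step 9: +2 fires, +2 burnt (F count now 2)
Step 10: +3 fires, +2 burnt (F count now 3)
Step 11: +1 fires, +3 burnt (F count now 1)
Step 12: +2 fires, +1 burnt (F count now 2)
Step 13: +1 fires, +2 burnt (F count now 1)
Step 14: +0 fires, +1 burnt (F count now 0)
Fire out after step 14
Initially T: 26, now '.': 35
Total burnt (originally-T cells now '.'): 25

Answer: 25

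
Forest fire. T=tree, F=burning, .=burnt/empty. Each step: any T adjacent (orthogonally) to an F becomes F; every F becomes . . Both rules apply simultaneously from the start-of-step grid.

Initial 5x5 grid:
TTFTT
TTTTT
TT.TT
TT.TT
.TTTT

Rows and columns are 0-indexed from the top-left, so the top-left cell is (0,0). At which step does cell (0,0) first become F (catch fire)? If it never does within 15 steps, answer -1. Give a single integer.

Step 1: cell (0,0)='T' (+3 fires, +1 burnt)
Step 2: cell (0,0)='F' (+4 fires, +3 burnt)
  -> target ignites at step 2
Step 3: cell (0,0)='.' (+4 fires, +4 burnt)
Step 4: cell (0,0)='.' (+4 fires, +4 burnt)
Step 5: cell (0,0)='.' (+4 fires, +4 burnt)
Step 6: cell (0,0)='.' (+2 fires, +4 burnt)
Step 7: cell (0,0)='.' (+0 fires, +2 burnt)
  fire out at step 7

2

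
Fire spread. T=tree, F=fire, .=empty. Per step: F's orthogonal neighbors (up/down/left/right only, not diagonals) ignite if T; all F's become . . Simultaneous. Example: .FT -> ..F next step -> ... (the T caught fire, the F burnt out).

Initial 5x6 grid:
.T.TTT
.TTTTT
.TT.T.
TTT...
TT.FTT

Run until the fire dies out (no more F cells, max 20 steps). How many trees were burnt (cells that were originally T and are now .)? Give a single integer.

Step 1: +1 fires, +1 burnt (F count now 1)
Step 2: +1 fires, +1 burnt (F count now 1)
Step 3: +0 fires, +1 burnt (F count now 0)
Fire out after step 3
Initially T: 19, now '.': 13
Total burnt (originally-T cells now '.'): 2

Answer: 2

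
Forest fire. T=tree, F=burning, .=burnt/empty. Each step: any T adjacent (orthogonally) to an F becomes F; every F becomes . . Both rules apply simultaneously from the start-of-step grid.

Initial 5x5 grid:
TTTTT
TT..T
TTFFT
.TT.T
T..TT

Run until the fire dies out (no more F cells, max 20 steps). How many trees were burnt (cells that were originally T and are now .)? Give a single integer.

Answer: 16

Derivation:
Step 1: +3 fires, +2 burnt (F count now 3)
Step 2: +5 fires, +3 burnt (F count now 5)
Step 3: +4 fires, +5 burnt (F count now 4)
Step 4: +4 fires, +4 burnt (F count now 4)
Step 5: +0 fires, +4 burnt (F count now 0)
Fire out after step 5
Initially T: 17, now '.': 24
Total burnt (originally-T cells now '.'): 16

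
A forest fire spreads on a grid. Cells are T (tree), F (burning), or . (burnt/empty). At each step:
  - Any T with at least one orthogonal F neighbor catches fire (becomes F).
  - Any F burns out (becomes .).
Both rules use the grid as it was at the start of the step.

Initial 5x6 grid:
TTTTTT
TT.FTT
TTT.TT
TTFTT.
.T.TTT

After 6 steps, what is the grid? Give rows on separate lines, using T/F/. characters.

Step 1: 5 trees catch fire, 2 burn out
  TTTFTT
  TT..FT
  TTF.TT
  TF.FT.
  .T.TTT
Step 2: 9 trees catch fire, 5 burn out
  TTF.FT
  TT...F
  TF..FT
  F...F.
  .F.FTT
Step 3: 6 trees catch fire, 9 burn out
  TF...F
  TF....
  F....F
  ......
  ....FT
Step 4: 3 trees catch fire, 6 burn out
  F.....
  F.....
  ......
  ......
  .....F
Step 5: 0 trees catch fire, 3 burn out
  ......
  ......
  ......
  ......
  ......
Step 6: 0 trees catch fire, 0 burn out
  ......
  ......
  ......
  ......
  ......

......
......
......
......
......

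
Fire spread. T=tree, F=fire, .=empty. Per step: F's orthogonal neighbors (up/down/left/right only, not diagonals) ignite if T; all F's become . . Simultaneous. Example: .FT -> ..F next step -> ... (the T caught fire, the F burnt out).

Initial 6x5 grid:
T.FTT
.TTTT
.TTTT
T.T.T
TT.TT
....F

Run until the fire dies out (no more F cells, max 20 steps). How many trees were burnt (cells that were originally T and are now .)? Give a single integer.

Answer: 14

Derivation:
Step 1: +3 fires, +2 burnt (F count now 3)
Step 2: +6 fires, +3 burnt (F count now 6)
Step 3: +5 fires, +6 burnt (F count now 5)
Step 4: +0 fires, +5 burnt (F count now 0)
Fire out after step 4
Initially T: 18, now '.': 26
Total burnt (originally-T cells now '.'): 14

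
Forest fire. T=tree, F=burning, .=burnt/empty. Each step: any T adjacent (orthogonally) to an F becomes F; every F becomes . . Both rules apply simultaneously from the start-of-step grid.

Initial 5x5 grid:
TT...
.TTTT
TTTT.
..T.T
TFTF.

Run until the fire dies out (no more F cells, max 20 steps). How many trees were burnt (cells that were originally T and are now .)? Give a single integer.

Step 1: +2 fires, +2 burnt (F count now 2)
Step 2: +1 fires, +2 burnt (F count now 1)
Step 3: +1 fires, +1 burnt (F count now 1)
Step 4: +3 fires, +1 burnt (F count now 3)
Step 5: +3 fires, +3 burnt (F count now 3)
Step 6: +2 fires, +3 burnt (F count now 2)
Step 7: +1 fires, +2 burnt (F count now 1)
Step 8: +0 fires, +1 burnt (F count now 0)
Fire out after step 8
Initially T: 14, now '.': 24
Total burnt (originally-T cells now '.'): 13

Answer: 13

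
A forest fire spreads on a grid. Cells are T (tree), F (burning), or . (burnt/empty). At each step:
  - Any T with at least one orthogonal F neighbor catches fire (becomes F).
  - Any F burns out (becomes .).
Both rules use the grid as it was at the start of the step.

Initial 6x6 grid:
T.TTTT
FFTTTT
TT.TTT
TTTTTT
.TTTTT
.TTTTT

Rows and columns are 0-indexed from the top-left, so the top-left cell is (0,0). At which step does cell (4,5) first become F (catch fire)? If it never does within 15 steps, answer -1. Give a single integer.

Step 1: cell (4,5)='T' (+4 fires, +2 burnt)
Step 2: cell (4,5)='T' (+4 fires, +4 burnt)
Step 3: cell (4,5)='T' (+5 fires, +4 burnt)
Step 4: cell (4,5)='T' (+6 fires, +5 burnt)
Step 5: cell (4,5)='T' (+5 fires, +6 burnt)
Step 6: cell (4,5)='T' (+3 fires, +5 burnt)
Step 7: cell (4,5)='F' (+2 fires, +3 burnt)
  -> target ignites at step 7
Step 8: cell (4,5)='.' (+1 fires, +2 burnt)
Step 9: cell (4,5)='.' (+0 fires, +1 burnt)
  fire out at step 9

7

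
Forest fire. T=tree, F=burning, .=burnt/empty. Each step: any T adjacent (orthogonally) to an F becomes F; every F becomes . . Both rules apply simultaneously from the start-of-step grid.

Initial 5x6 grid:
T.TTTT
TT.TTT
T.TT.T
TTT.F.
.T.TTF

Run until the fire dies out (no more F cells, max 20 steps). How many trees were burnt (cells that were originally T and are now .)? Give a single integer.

Step 1: +1 fires, +2 burnt (F count now 1)
Step 2: +1 fires, +1 burnt (F count now 1)
Step 3: +0 fires, +1 burnt (F count now 0)
Fire out after step 3
Initially T: 20, now '.': 12
Total burnt (originally-T cells now '.'): 2

Answer: 2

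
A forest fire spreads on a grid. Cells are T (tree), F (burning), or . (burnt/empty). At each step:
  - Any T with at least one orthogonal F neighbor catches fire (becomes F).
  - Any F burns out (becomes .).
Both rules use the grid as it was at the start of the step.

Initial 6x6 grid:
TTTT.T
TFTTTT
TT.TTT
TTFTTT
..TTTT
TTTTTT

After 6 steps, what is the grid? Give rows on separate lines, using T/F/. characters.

Step 1: 7 trees catch fire, 2 burn out
  TFTT.T
  F.FTTT
  TF.TTT
  TF.FTT
  ..FTTT
  TTTTTT
Step 2: 9 trees catch fire, 7 burn out
  F.FT.T
  ...FTT
  F..FTT
  F...FT
  ...FTT
  TTFTTT
Step 3: 7 trees catch fire, 9 burn out
  ...F.T
  ....FT
  ....FT
  .....F
  ....FT
  TF.FTT
Step 4: 5 trees catch fire, 7 burn out
  .....T
  .....F
  .....F
  ......
  .....F
  F...FT
Step 5: 2 trees catch fire, 5 burn out
  .....F
  ......
  ......
  ......
  ......
  .....F
Step 6: 0 trees catch fire, 2 burn out
  ......
  ......
  ......
  ......
  ......
  ......

......
......
......
......
......
......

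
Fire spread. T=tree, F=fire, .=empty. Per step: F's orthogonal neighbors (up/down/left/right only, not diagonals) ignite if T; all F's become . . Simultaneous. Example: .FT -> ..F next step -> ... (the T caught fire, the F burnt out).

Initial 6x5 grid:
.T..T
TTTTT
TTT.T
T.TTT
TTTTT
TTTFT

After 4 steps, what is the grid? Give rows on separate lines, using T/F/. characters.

Step 1: 3 trees catch fire, 1 burn out
  .T..T
  TTTTT
  TTT.T
  T.TTT
  TTTFT
  TTF.F
Step 2: 4 trees catch fire, 3 burn out
  .T..T
  TTTTT
  TTT.T
  T.TFT
  TTF.F
  TF...
Step 3: 4 trees catch fire, 4 burn out
  .T..T
  TTTTT
  TTT.T
  T.F.F
  TF...
  F....
Step 4: 3 trees catch fire, 4 burn out
  .T..T
  TTTTT
  TTF.F
  T....
  F....
  .....

.T..T
TTTTT
TTF.F
T....
F....
.....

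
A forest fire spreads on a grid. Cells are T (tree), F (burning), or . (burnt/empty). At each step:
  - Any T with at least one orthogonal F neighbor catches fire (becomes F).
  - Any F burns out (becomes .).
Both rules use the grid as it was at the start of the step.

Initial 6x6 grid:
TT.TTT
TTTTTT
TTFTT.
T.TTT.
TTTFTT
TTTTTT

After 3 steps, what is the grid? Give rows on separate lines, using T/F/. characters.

Step 1: 8 trees catch fire, 2 burn out
  TT.TTT
  TTFTTT
  TF.FT.
  T.FFT.
  TTF.FT
  TTTFTT
Step 2: 9 trees catch fire, 8 burn out
  TT.TTT
  TF.FTT
  F...F.
  T...F.
  TF...F
  TTF.FT
Step 3: 8 trees catch fire, 9 burn out
  TF.FTT
  F...FT
  ......
  F.....
  F.....
  TF...F

TF.FTT
F...FT
......
F.....
F.....
TF...F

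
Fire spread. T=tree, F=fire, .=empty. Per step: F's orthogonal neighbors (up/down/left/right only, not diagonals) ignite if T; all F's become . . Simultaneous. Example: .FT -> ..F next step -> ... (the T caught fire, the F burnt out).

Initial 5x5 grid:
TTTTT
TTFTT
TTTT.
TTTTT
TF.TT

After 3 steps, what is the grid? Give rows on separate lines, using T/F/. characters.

Step 1: 6 trees catch fire, 2 burn out
  TTFTT
  TF.FT
  TTFT.
  TFTTT
  F..TT
Step 2: 8 trees catch fire, 6 burn out
  TF.FT
  F...F
  TF.F.
  F.FTT
  ...TT
Step 3: 4 trees catch fire, 8 burn out
  F...F
  .....
  F....
  ...FT
  ...TT

F...F
.....
F....
...FT
...TT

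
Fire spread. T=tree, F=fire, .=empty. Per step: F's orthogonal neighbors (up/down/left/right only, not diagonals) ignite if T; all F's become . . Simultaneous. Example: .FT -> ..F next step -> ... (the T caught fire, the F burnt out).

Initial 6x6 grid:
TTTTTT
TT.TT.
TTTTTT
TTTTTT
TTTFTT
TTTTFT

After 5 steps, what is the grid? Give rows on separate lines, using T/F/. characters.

Step 1: 5 trees catch fire, 2 burn out
  TTTTTT
  TT.TT.
  TTTTTT
  TTTFTT
  TTF.FT
  TTTF.F
Step 2: 6 trees catch fire, 5 burn out
  TTTTTT
  TT.TT.
  TTTFTT
  TTF.FT
  TF...F
  TTF...
Step 3: 7 trees catch fire, 6 burn out
  TTTTTT
  TT.FT.
  TTF.FT
  TF...F
  F.....
  TF....
Step 4: 6 trees catch fire, 7 burn out
  TTTFTT
  TT..F.
  TF...F
  F.....
  ......
  F.....
Step 5: 4 trees catch fire, 6 burn out
  TTF.FT
  TF....
  F.....
  ......
  ......
  ......

TTF.FT
TF....
F.....
......
......
......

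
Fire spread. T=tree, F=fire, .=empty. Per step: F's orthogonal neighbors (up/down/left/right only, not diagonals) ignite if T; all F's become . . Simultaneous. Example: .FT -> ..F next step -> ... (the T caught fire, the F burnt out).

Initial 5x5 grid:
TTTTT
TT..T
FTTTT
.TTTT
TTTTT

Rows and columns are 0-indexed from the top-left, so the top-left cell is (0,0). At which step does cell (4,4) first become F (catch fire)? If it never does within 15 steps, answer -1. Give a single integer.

Step 1: cell (4,4)='T' (+2 fires, +1 burnt)
Step 2: cell (4,4)='T' (+4 fires, +2 burnt)
Step 3: cell (4,4)='T' (+4 fires, +4 burnt)
Step 4: cell (4,4)='T' (+5 fires, +4 burnt)
Step 5: cell (4,4)='T' (+4 fires, +5 burnt)
Step 6: cell (4,4)='F' (+2 fires, +4 burnt)
  -> target ignites at step 6
Step 7: cell (4,4)='.' (+0 fires, +2 burnt)
  fire out at step 7

6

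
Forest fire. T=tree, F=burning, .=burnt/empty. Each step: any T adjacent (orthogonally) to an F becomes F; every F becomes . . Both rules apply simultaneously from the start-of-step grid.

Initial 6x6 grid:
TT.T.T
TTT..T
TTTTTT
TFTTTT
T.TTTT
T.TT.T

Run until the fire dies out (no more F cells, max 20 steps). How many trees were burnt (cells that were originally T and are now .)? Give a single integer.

Step 1: +3 fires, +1 burnt (F count now 3)
Step 2: +6 fires, +3 burnt (F count now 6)
Step 3: +8 fires, +6 burnt (F count now 8)
Step 4: +5 fires, +8 burnt (F count now 5)
Step 5: +2 fires, +5 burnt (F count now 2)
Step 6: +2 fires, +2 burnt (F count now 2)
Step 7: +1 fires, +2 burnt (F count now 1)
Step 8: +0 fires, +1 burnt (F count now 0)
Fire out after step 8
Initially T: 28, now '.': 35
Total burnt (originally-T cells now '.'): 27

Answer: 27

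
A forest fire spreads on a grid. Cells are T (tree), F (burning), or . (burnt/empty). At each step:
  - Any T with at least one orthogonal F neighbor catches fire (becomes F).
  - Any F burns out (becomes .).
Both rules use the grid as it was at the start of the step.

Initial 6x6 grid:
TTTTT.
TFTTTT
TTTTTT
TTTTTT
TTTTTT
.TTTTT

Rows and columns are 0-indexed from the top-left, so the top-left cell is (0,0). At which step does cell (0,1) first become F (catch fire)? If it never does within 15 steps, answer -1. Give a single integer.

Step 1: cell (0,1)='F' (+4 fires, +1 burnt)
  -> target ignites at step 1
Step 2: cell (0,1)='.' (+6 fires, +4 burnt)
Step 3: cell (0,1)='.' (+6 fires, +6 burnt)
Step 4: cell (0,1)='.' (+7 fires, +6 burnt)
Step 5: cell (0,1)='.' (+4 fires, +7 burnt)
Step 6: cell (0,1)='.' (+3 fires, +4 burnt)
Step 7: cell (0,1)='.' (+2 fires, +3 burnt)
Step 8: cell (0,1)='.' (+1 fires, +2 burnt)
Step 9: cell (0,1)='.' (+0 fires, +1 burnt)
  fire out at step 9

1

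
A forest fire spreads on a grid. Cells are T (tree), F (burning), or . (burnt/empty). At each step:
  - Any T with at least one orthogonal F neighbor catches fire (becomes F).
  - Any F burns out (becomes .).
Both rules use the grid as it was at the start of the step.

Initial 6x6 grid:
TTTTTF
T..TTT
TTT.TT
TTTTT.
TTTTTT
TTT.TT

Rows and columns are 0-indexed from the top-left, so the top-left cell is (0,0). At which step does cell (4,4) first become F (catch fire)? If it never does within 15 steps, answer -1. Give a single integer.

Step 1: cell (4,4)='T' (+2 fires, +1 burnt)
Step 2: cell (4,4)='T' (+3 fires, +2 burnt)
Step 3: cell (4,4)='T' (+3 fires, +3 burnt)
Step 4: cell (4,4)='T' (+2 fires, +3 burnt)
Step 5: cell (4,4)='F' (+3 fires, +2 burnt)
  -> target ignites at step 5
Step 6: cell (4,4)='.' (+5 fires, +3 burnt)
Step 7: cell (4,4)='.' (+5 fires, +5 burnt)
Step 8: cell (4,4)='.' (+4 fires, +5 burnt)
Step 9: cell (4,4)='.' (+2 fires, +4 burnt)
Step 10: cell (4,4)='.' (+1 fires, +2 burnt)
Step 11: cell (4,4)='.' (+0 fires, +1 burnt)
  fire out at step 11

5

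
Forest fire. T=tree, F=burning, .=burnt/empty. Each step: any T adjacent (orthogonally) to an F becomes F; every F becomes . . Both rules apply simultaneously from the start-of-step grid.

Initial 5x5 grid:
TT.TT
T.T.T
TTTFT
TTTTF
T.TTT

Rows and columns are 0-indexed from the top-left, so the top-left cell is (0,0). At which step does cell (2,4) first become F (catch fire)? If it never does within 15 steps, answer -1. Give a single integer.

Step 1: cell (2,4)='F' (+4 fires, +2 burnt)
  -> target ignites at step 1
Step 2: cell (2,4)='.' (+5 fires, +4 burnt)
Step 3: cell (2,4)='.' (+4 fires, +5 burnt)
Step 4: cell (2,4)='.' (+3 fires, +4 burnt)
Step 5: cell (2,4)='.' (+2 fires, +3 burnt)
Step 6: cell (2,4)='.' (+1 fires, +2 burnt)
Step 7: cell (2,4)='.' (+0 fires, +1 burnt)
  fire out at step 7

1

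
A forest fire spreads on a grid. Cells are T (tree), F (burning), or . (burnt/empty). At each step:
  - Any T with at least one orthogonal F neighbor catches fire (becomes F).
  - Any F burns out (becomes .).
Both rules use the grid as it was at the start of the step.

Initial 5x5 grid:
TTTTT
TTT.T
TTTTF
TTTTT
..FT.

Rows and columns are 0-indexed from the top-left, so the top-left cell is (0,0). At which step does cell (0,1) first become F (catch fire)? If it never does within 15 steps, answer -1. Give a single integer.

Step 1: cell (0,1)='T' (+5 fires, +2 burnt)
Step 2: cell (0,1)='T' (+4 fires, +5 burnt)
Step 3: cell (0,1)='T' (+4 fires, +4 burnt)
Step 4: cell (0,1)='T' (+3 fires, +4 burnt)
Step 5: cell (0,1)='F' (+2 fires, +3 burnt)
  -> target ignites at step 5
Step 6: cell (0,1)='.' (+1 fires, +2 burnt)
Step 7: cell (0,1)='.' (+0 fires, +1 burnt)
  fire out at step 7

5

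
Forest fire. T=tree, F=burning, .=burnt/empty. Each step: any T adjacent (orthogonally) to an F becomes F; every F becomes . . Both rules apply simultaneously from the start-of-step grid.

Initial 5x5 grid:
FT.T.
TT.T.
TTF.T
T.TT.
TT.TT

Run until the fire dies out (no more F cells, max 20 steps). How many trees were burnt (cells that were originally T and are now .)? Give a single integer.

Answer: 12

Derivation:
Step 1: +4 fires, +2 burnt (F count now 4)
Step 2: +3 fires, +4 burnt (F count now 3)
Step 3: +2 fires, +3 burnt (F count now 2)
Step 4: +2 fires, +2 burnt (F count now 2)
Step 5: +1 fires, +2 burnt (F count now 1)
Step 6: +0 fires, +1 burnt (F count now 0)
Fire out after step 6
Initially T: 15, now '.': 22
Total burnt (originally-T cells now '.'): 12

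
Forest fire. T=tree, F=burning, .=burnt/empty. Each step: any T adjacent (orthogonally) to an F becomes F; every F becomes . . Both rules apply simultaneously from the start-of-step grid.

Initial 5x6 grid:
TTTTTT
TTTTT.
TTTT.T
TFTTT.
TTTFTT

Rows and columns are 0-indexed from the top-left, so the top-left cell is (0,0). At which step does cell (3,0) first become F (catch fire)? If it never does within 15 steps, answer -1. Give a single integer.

Step 1: cell (3,0)='F' (+7 fires, +2 burnt)
  -> target ignites at step 1
Step 2: cell (3,0)='.' (+7 fires, +7 burnt)
Step 3: cell (3,0)='.' (+4 fires, +7 burnt)
Step 4: cell (3,0)='.' (+4 fires, +4 burnt)
Step 5: cell (3,0)='.' (+1 fires, +4 burnt)
Step 6: cell (3,0)='.' (+1 fires, +1 burnt)
Step 7: cell (3,0)='.' (+0 fires, +1 burnt)
  fire out at step 7

1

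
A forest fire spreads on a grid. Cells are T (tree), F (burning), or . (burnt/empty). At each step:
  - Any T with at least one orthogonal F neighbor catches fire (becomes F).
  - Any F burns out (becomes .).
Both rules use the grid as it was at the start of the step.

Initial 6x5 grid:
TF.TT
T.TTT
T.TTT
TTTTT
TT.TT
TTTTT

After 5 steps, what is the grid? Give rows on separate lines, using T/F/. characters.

Step 1: 1 trees catch fire, 1 burn out
  F..TT
  T.TTT
  T.TTT
  TTTTT
  TT.TT
  TTTTT
Step 2: 1 trees catch fire, 1 burn out
  ...TT
  F.TTT
  T.TTT
  TTTTT
  TT.TT
  TTTTT
Step 3: 1 trees catch fire, 1 burn out
  ...TT
  ..TTT
  F.TTT
  TTTTT
  TT.TT
  TTTTT
Step 4: 1 trees catch fire, 1 burn out
  ...TT
  ..TTT
  ..TTT
  FTTTT
  TT.TT
  TTTTT
Step 5: 2 trees catch fire, 1 burn out
  ...TT
  ..TTT
  ..TTT
  .FTTT
  FT.TT
  TTTTT

...TT
..TTT
..TTT
.FTTT
FT.TT
TTTTT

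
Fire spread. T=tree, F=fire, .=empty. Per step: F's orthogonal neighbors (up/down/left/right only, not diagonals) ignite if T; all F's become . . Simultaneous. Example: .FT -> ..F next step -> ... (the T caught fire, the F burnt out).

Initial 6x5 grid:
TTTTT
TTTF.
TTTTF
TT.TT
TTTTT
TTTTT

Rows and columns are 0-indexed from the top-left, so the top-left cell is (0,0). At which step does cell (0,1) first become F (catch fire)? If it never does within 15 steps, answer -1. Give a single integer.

Step 1: cell (0,1)='T' (+4 fires, +2 burnt)
Step 2: cell (0,1)='T' (+6 fires, +4 burnt)
Step 3: cell (0,1)='F' (+5 fires, +6 burnt)
  -> target ignites at step 3
Step 4: cell (0,1)='.' (+5 fires, +5 burnt)
Step 5: cell (0,1)='.' (+3 fires, +5 burnt)
Step 6: cell (0,1)='.' (+2 fires, +3 burnt)
Step 7: cell (0,1)='.' (+1 fires, +2 burnt)
Step 8: cell (0,1)='.' (+0 fires, +1 burnt)
  fire out at step 8

3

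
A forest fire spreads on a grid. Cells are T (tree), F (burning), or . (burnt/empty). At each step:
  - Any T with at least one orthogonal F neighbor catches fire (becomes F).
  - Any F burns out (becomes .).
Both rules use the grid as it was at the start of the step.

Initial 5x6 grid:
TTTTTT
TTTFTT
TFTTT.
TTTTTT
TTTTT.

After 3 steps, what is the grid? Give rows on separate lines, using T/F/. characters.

Step 1: 8 trees catch fire, 2 burn out
  TTTFTT
  TFF.FT
  F.FFT.
  TFTTTT
  TTTTT.
Step 2: 10 trees catch fire, 8 burn out
  TFF.FT
  F....F
  ....F.
  F.FFTT
  TFTTT.
Step 3: 6 trees catch fire, 10 burn out
  F....F
  ......
  ......
  ....FT
  F.FFT.

F....F
......
......
....FT
F.FFT.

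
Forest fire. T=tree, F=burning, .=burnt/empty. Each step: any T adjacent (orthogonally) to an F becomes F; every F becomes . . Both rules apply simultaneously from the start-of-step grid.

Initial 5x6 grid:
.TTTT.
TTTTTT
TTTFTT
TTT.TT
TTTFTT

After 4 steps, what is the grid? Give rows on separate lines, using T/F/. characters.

Step 1: 5 trees catch fire, 2 burn out
  .TTTT.
  TTTFTT
  TTF.FT
  TTT.TT
  TTF.FT
Step 2: 9 trees catch fire, 5 burn out
  .TTFT.
  TTF.FT
  TF...F
  TTF.FT
  TF...F
Step 3: 8 trees catch fire, 9 burn out
  .TF.F.
  TF...F
  F.....
  TF...F
  F.....
Step 4: 3 trees catch fire, 8 burn out
  .F....
  F.....
  ......
  F.....
  ......

.F....
F.....
......
F.....
......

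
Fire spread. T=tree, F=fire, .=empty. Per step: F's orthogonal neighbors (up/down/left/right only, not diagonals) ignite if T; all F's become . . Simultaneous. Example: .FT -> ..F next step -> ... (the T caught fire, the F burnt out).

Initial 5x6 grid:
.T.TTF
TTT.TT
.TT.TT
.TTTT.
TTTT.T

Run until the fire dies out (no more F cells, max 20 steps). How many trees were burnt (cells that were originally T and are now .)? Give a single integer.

Answer: 20

Derivation:
Step 1: +2 fires, +1 burnt (F count now 2)
Step 2: +3 fires, +2 burnt (F count now 3)
Step 3: +1 fires, +3 burnt (F count now 1)
Step 4: +1 fires, +1 burnt (F count now 1)
Step 5: +1 fires, +1 burnt (F count now 1)
Step 6: +2 fires, +1 burnt (F count now 2)
Step 7: +3 fires, +2 burnt (F count now 3)
Step 8: +3 fires, +3 burnt (F count now 3)
Step 9: +2 fires, +3 burnt (F count now 2)
Step 10: +2 fires, +2 burnt (F count now 2)
Step 11: +0 fires, +2 burnt (F count now 0)
Fire out after step 11
Initially T: 21, now '.': 29
Total burnt (originally-T cells now '.'): 20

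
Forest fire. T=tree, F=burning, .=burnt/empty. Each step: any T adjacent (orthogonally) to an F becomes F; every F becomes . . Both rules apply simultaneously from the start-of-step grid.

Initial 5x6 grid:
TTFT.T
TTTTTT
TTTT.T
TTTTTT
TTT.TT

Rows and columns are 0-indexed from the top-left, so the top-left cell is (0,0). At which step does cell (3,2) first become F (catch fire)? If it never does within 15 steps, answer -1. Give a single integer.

Step 1: cell (3,2)='T' (+3 fires, +1 burnt)
Step 2: cell (3,2)='T' (+4 fires, +3 burnt)
Step 3: cell (3,2)='F' (+5 fires, +4 burnt)
  -> target ignites at step 3
Step 4: cell (3,2)='.' (+5 fires, +5 burnt)
Step 5: cell (3,2)='.' (+5 fires, +5 burnt)
Step 6: cell (3,2)='.' (+3 fires, +5 burnt)
Step 7: cell (3,2)='.' (+1 fires, +3 burnt)
Step 8: cell (3,2)='.' (+0 fires, +1 burnt)
  fire out at step 8

3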